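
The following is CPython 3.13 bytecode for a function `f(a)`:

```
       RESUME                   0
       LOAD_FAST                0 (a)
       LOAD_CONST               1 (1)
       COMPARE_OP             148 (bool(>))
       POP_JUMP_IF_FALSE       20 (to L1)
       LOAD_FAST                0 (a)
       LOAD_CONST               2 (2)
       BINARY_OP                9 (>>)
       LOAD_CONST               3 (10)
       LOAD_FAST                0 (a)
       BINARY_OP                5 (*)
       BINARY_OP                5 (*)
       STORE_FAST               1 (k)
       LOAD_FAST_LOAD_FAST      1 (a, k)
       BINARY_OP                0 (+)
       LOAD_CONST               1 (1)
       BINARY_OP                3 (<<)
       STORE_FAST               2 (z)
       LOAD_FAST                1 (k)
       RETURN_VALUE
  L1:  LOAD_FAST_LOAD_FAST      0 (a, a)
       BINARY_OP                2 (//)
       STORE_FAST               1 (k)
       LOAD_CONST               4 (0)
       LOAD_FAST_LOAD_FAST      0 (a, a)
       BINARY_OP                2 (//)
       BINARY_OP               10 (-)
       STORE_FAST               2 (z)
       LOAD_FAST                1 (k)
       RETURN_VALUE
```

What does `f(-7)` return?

LOAD_FAST a → push -7. Stack: [-7]
LOAD_CONST → push 1. Stack: [-7, 1]
COMPARE_OP bool(>) → -7 vs 1 = False. Stack: [False]
POP_JUMP_IF_FALSE → pop False; jump. Stack: []
LOAD_FAST_LOAD_FAST a,a → push -7,-7. Stack: [-7, -7]
BINARY_OP // → -7 // -7 = 1. Stack: [1]
STORE_FAST k → k=1. Stack: []
LOAD_CONST → push 0. Stack: [0]
LOAD_FAST_LOAD_FAST a,a → push -7,-7. Stack: [0, -7, -7]
BINARY_OP // → -7 // -7 = 1. Stack: [0, 1]
BINARY_OP - → 0 - 1 = -1. Stack: [-1]
STORE_FAST z → z=-1. Stack: []
LOAD_FAST k → push 1. Stack: [1]
RETURN_VALUE → return 1.

1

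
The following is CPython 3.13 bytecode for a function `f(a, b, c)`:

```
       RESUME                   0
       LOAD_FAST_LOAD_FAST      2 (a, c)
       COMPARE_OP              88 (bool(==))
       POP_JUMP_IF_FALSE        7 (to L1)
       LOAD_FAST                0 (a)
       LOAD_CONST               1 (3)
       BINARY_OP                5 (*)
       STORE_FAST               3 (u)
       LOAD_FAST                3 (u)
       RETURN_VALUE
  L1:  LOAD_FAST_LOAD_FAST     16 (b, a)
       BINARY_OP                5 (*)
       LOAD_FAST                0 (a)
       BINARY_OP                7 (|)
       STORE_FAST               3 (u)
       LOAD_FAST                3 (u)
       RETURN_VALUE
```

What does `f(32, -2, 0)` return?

-32

LOAD_FAST_LOAD_FAST a,c → push 32,0. Stack: [32, 0]
COMPARE_OP bool(==) → 32 vs 0 = False. Stack: [False]
POP_JUMP_IF_FALSE → pop False; jump. Stack: []
LOAD_FAST_LOAD_FAST b,a → push -2,32. Stack: [-2, 32]
BINARY_OP * → -2 * 32 = -64. Stack: [-64]
LOAD_FAST a → push 32. Stack: [-64, 32]
BINARY_OP | → -64 | 32 = -32. Stack: [-32]
STORE_FAST u → u=-32. Stack: []
LOAD_FAST u → push -32. Stack: [-32]
RETURN_VALUE → return -32.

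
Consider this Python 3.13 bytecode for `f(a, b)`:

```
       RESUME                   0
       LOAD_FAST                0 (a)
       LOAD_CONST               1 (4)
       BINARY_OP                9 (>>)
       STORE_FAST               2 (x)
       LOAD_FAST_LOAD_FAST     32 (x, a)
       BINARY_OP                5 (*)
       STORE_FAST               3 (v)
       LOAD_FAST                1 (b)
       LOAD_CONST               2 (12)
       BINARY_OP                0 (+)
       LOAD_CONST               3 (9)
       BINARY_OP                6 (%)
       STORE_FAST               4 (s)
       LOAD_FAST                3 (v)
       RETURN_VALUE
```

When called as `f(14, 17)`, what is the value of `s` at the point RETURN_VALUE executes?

2

LOAD_FAST a → push 14. Stack: [14]
LOAD_CONST → push 4. Stack: [14, 4]
BINARY_OP >> → 14 >> 4 = 0. Stack: [0]
STORE_FAST x → x=0. Stack: []
LOAD_FAST_LOAD_FAST x,a → push 0,14. Stack: [0, 14]
BINARY_OP * → 0 * 14 = 0. Stack: [0]
STORE_FAST v → v=0. Stack: []
LOAD_FAST b → push 17. Stack: [17]
LOAD_CONST → push 12. Stack: [17, 12]
BINARY_OP + → 17 + 12 = 29. Stack: [29]
LOAD_CONST → push 9. Stack: [29, 9]
BINARY_OP % → 29 % 9 = 2. Stack: [2]
STORE_FAST s → s=2. Stack: []
LOAD_FAST v → push 0. Stack: [0]
RETURN_VALUE → return 0.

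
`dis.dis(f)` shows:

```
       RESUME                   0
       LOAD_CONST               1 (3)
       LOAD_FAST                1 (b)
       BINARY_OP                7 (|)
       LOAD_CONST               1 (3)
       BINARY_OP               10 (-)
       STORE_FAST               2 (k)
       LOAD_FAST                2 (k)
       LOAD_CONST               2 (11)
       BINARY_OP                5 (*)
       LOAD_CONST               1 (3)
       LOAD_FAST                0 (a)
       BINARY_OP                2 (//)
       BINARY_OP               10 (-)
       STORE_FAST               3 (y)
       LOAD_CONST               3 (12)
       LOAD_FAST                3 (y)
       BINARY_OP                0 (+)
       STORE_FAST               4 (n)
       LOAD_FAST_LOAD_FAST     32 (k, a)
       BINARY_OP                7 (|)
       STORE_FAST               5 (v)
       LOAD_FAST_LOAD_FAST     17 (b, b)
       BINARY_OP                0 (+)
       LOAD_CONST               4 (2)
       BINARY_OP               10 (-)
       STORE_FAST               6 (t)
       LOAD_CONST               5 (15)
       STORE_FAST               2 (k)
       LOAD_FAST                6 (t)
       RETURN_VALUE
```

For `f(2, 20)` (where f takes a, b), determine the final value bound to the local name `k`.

15

LOAD_CONST → push 3. Stack: [3]
LOAD_FAST b → push 20. Stack: [3, 20]
BINARY_OP | → 3 | 20 = 23. Stack: [23]
LOAD_CONST → push 3. Stack: [23, 3]
BINARY_OP - → 23 - 3 = 20. Stack: [20]
STORE_FAST k → k=20. Stack: []
LOAD_FAST k → push 20. Stack: [20]
LOAD_CONST → push 11. Stack: [20, 11]
BINARY_OP * → 20 * 11 = 220. Stack: [220]
LOAD_CONST → push 3. Stack: [220, 3]
LOAD_FAST a → push 2. Stack: [220, 3, 2]
BINARY_OP // → 3 // 2 = 1. Stack: [220, 1]
BINARY_OP - → 220 - 1 = 219. Stack: [219]
STORE_FAST y → y=219. Stack: []
LOAD_CONST → push 12. Stack: [12]
LOAD_FAST y → push 219. Stack: [12, 219]
BINARY_OP + → 12 + 219 = 231. Stack: [231]
STORE_FAST n → n=231. Stack: []
LOAD_FAST_LOAD_FAST k,a → push 20,2. Stack: [20, 2]
BINARY_OP | → 20 | 2 = 22. Stack: [22]
STORE_FAST v → v=22. Stack: []
LOAD_FAST_LOAD_FAST b,b → push 20,20. Stack: [20, 20]
BINARY_OP + → 20 + 20 = 40. Stack: [40]
LOAD_CONST → push 2. Stack: [40, 2]
BINARY_OP - → 40 - 2 = 38. Stack: [38]
STORE_FAST t → t=38. Stack: []
LOAD_CONST → push 15. Stack: [15]
STORE_FAST k → k=15. Stack: []
LOAD_FAST t → push 38. Stack: [38]
RETURN_VALUE → return 38.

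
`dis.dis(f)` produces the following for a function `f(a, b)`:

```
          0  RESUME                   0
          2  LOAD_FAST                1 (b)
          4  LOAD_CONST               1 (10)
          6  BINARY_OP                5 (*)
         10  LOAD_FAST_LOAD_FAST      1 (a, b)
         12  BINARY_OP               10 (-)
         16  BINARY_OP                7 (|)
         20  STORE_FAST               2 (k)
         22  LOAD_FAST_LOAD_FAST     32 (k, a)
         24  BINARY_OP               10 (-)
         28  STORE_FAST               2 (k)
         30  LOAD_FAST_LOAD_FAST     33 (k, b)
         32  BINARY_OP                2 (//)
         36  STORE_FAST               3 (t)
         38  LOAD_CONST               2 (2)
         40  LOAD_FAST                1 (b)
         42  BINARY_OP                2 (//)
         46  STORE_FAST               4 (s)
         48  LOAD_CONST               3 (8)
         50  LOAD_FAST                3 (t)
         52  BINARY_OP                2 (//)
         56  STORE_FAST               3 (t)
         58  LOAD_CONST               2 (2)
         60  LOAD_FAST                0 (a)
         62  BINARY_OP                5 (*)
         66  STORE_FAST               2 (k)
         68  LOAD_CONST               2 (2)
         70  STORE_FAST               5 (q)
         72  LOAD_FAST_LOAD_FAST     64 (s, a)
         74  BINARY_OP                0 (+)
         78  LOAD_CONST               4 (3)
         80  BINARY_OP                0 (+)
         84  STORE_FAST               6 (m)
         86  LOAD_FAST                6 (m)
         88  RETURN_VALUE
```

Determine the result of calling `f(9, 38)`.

12

LOAD_FAST b → push 38. Stack: [38]
LOAD_CONST → push 10. Stack: [38, 10]
BINARY_OP * → 38 * 10 = 380. Stack: [380]
LOAD_FAST_LOAD_FAST a,b → push 9,38. Stack: [380, 9, 38]
BINARY_OP - → 9 - 38 = -29. Stack: [380, -29]
BINARY_OP | → 380 | -29 = -1. Stack: [-1]
STORE_FAST k → k=-1. Stack: []
LOAD_FAST_LOAD_FAST k,a → push -1,9. Stack: [-1, 9]
BINARY_OP - → -1 - 9 = -10. Stack: [-10]
STORE_FAST k → k=-10. Stack: []
LOAD_FAST_LOAD_FAST k,b → push -10,38. Stack: [-10, 38]
BINARY_OP // → -10 // 38 = -1. Stack: [-1]
STORE_FAST t → t=-1. Stack: []
LOAD_CONST → push 2. Stack: [2]
LOAD_FAST b → push 38. Stack: [2, 38]
BINARY_OP // → 2 // 38 = 0. Stack: [0]
STORE_FAST s → s=0. Stack: []
LOAD_CONST → push 8. Stack: [8]
LOAD_FAST t → push -1. Stack: [8, -1]
BINARY_OP // → 8 // -1 = -8. Stack: [-8]
STORE_FAST t → t=-8. Stack: []
LOAD_CONST → push 2. Stack: [2]
LOAD_FAST a → push 9. Stack: [2, 9]
BINARY_OP * → 2 * 9 = 18. Stack: [18]
STORE_FAST k → k=18. Stack: []
LOAD_CONST → push 2. Stack: [2]
STORE_FAST q → q=2. Stack: []
LOAD_FAST_LOAD_FAST s,a → push 0,9. Stack: [0, 9]
BINARY_OP + → 0 + 9 = 9. Stack: [9]
LOAD_CONST → push 3. Stack: [9, 3]
BINARY_OP + → 9 + 3 = 12. Stack: [12]
STORE_FAST m → m=12. Stack: []
LOAD_FAST m → push 12. Stack: [12]
RETURN_VALUE → return 12.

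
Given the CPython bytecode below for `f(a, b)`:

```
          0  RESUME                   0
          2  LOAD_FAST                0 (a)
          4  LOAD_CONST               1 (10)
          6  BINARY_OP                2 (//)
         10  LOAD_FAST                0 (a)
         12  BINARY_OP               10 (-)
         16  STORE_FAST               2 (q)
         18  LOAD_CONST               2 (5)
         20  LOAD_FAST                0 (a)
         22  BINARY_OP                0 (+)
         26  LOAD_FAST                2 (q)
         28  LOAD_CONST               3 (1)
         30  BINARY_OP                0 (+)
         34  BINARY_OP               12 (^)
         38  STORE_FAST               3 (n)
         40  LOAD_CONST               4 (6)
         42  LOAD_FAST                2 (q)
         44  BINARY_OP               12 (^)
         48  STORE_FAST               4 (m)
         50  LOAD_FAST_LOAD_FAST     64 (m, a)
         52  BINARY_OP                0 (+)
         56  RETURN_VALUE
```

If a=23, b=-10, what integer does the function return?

4

LOAD_FAST a → push 23. Stack: [23]
LOAD_CONST → push 10. Stack: [23, 10]
BINARY_OP // → 23 // 10 = 2. Stack: [2]
LOAD_FAST a → push 23. Stack: [2, 23]
BINARY_OP - → 2 - 23 = -21. Stack: [-21]
STORE_FAST q → q=-21. Stack: []
LOAD_CONST → push 5. Stack: [5]
LOAD_FAST a → push 23. Stack: [5, 23]
BINARY_OP + → 5 + 23 = 28. Stack: [28]
LOAD_FAST q → push -21. Stack: [28, -21]
LOAD_CONST → push 1. Stack: [28, -21, 1]
BINARY_OP + → -21 + 1 = -20. Stack: [28, -20]
BINARY_OP ^ → 28 ^ -20 = -16. Stack: [-16]
STORE_FAST n → n=-16. Stack: []
LOAD_CONST → push 6. Stack: [6]
LOAD_FAST q → push -21. Stack: [6, -21]
BINARY_OP ^ → 6 ^ -21 = -19. Stack: [-19]
STORE_FAST m → m=-19. Stack: []
LOAD_FAST_LOAD_FAST m,a → push -19,23. Stack: [-19, 23]
BINARY_OP + → -19 + 23 = 4. Stack: [4]
RETURN_VALUE → return 4.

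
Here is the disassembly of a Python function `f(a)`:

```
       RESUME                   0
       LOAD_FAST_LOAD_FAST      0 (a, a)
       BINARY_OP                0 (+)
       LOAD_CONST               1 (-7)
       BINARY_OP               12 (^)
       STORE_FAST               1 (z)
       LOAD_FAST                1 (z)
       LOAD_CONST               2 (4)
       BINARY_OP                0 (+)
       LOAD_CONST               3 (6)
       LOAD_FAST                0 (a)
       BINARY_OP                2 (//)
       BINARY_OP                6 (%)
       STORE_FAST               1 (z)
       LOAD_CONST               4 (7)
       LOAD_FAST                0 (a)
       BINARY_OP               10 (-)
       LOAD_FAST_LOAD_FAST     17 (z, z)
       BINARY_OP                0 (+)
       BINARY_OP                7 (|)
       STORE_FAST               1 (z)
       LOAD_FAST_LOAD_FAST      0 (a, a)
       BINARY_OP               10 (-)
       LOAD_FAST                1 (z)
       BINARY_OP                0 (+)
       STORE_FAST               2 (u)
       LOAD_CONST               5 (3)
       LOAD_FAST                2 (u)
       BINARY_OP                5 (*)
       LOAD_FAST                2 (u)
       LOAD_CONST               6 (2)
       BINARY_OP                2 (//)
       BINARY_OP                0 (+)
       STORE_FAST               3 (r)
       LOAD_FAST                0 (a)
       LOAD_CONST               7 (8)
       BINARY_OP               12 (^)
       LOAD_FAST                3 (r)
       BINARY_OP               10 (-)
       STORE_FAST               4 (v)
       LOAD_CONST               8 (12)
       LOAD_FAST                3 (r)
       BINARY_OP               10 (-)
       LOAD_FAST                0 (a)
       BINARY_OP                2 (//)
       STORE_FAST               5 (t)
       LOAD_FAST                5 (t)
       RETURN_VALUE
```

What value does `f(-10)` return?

4

LOAD_FAST_LOAD_FAST a,a → push -10,-10. Stack: [-10, -10]
BINARY_OP + → -10 + -10 = -20. Stack: [-20]
LOAD_CONST → push -7. Stack: [-20, -7]
BINARY_OP ^ → -20 ^ -7 = 21. Stack: [21]
STORE_FAST z → z=21. Stack: []
LOAD_FAST z → push 21. Stack: [21]
LOAD_CONST → push 4. Stack: [21, 4]
BINARY_OP + → 21 + 4 = 25. Stack: [25]
LOAD_CONST → push 6. Stack: [25, 6]
LOAD_FAST a → push -10. Stack: [25, 6, -10]
BINARY_OP // → 6 // -10 = -1. Stack: [25, -1]
BINARY_OP % → 25 % -1 = 0. Stack: [0]
STORE_FAST z → z=0. Stack: []
LOAD_CONST → push 7. Stack: [7]
LOAD_FAST a → push -10. Stack: [7, -10]
BINARY_OP - → 7 - -10 = 17. Stack: [17]
LOAD_FAST_LOAD_FAST z,z → push 0,0. Stack: [17, 0, 0]
BINARY_OP + → 0 + 0 = 0. Stack: [17, 0]
BINARY_OP | → 17 | 0 = 17. Stack: [17]
STORE_FAST z → z=17. Stack: []
LOAD_FAST_LOAD_FAST a,a → push -10,-10. Stack: [-10, -10]
BINARY_OP - → -10 - -10 = 0. Stack: [0]
LOAD_FAST z → push 17. Stack: [0, 17]
BINARY_OP + → 0 + 17 = 17. Stack: [17]
STORE_FAST u → u=17. Stack: []
LOAD_CONST → push 3. Stack: [3]
LOAD_FAST u → push 17. Stack: [3, 17]
BINARY_OP * → 3 * 17 = 51. Stack: [51]
LOAD_FAST u → push 17. Stack: [51, 17]
LOAD_CONST → push 2. Stack: [51, 17, 2]
BINARY_OP // → 17 // 2 = 8. Stack: [51, 8]
BINARY_OP + → 51 + 8 = 59. Stack: [59]
STORE_FAST r → r=59. Stack: []
LOAD_FAST a → push -10. Stack: [-10]
LOAD_CONST → push 8. Stack: [-10, 8]
BINARY_OP ^ → -10 ^ 8 = -2. Stack: [-2]
LOAD_FAST r → push 59. Stack: [-2, 59]
BINARY_OP - → -2 - 59 = -61. Stack: [-61]
STORE_FAST v → v=-61. Stack: []
LOAD_CONST → push 12. Stack: [12]
LOAD_FAST r → push 59. Stack: [12, 59]
BINARY_OP - → 12 - 59 = -47. Stack: [-47]
LOAD_FAST a → push -10. Stack: [-47, -10]
BINARY_OP // → -47 // -10 = 4. Stack: [4]
STORE_FAST t → t=4. Stack: []
LOAD_FAST t → push 4. Stack: [4]
RETURN_VALUE → return 4.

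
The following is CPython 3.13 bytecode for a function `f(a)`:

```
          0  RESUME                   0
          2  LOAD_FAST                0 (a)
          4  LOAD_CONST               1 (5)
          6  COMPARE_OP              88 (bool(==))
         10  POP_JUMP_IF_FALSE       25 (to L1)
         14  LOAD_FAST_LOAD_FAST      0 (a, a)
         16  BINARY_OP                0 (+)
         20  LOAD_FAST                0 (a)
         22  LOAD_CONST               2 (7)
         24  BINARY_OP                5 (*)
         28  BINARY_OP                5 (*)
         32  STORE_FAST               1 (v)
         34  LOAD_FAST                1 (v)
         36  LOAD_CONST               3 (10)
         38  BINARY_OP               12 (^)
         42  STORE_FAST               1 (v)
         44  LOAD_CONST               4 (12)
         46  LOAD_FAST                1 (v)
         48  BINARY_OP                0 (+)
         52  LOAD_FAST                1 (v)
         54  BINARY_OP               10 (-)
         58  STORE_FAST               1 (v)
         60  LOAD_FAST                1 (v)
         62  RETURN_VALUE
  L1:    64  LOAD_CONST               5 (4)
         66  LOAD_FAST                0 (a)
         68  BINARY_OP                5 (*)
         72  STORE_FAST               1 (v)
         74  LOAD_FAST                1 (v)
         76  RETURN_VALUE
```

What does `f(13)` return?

52

LOAD_FAST a → push 13. Stack: [13]
LOAD_CONST → push 5. Stack: [13, 5]
COMPARE_OP bool(==) → 13 vs 5 = False. Stack: [False]
POP_JUMP_IF_FALSE → pop False; jump. Stack: []
LOAD_CONST → push 4. Stack: [4]
LOAD_FAST a → push 13. Stack: [4, 13]
BINARY_OP * → 4 * 13 = 52. Stack: [52]
STORE_FAST v → v=52. Stack: []
LOAD_FAST v → push 52. Stack: [52]
RETURN_VALUE → return 52.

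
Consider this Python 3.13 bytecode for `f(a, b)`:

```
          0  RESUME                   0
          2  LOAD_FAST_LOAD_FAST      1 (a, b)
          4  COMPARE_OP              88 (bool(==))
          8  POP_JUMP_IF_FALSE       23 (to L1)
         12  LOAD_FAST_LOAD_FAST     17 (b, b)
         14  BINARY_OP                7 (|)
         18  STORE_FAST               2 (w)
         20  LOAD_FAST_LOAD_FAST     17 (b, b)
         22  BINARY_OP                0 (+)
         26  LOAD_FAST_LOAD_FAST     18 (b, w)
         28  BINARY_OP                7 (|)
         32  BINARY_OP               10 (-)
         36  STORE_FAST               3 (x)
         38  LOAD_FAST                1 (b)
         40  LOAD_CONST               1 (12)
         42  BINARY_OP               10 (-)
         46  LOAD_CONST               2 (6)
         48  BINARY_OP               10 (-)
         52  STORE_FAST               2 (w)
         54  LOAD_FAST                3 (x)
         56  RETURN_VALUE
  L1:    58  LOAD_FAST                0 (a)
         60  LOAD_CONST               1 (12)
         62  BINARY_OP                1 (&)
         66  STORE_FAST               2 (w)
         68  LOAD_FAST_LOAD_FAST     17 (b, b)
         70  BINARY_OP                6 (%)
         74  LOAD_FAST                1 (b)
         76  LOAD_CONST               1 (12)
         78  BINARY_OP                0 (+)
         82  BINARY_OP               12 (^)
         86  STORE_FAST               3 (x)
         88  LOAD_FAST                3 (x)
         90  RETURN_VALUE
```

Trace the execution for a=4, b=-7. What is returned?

LOAD_FAST_LOAD_FAST a,b → push 4,-7. Stack: [4, -7]
COMPARE_OP bool(==) → 4 vs -7 = False. Stack: [False]
POP_JUMP_IF_FALSE → pop False; jump. Stack: []
LOAD_FAST a → push 4. Stack: [4]
LOAD_CONST → push 12. Stack: [4, 12]
BINARY_OP & → 4 & 12 = 4. Stack: [4]
STORE_FAST w → w=4. Stack: []
LOAD_FAST_LOAD_FAST b,b → push -7,-7. Stack: [-7, -7]
BINARY_OP % → -7 % -7 = 0. Stack: [0]
LOAD_FAST b → push -7. Stack: [0, -7]
LOAD_CONST → push 12. Stack: [0, -7, 12]
BINARY_OP + → -7 + 12 = 5. Stack: [0, 5]
BINARY_OP ^ → 0 ^ 5 = 5. Stack: [5]
STORE_FAST x → x=5. Stack: []
LOAD_FAST x → push 5. Stack: [5]
RETURN_VALUE → return 5.

5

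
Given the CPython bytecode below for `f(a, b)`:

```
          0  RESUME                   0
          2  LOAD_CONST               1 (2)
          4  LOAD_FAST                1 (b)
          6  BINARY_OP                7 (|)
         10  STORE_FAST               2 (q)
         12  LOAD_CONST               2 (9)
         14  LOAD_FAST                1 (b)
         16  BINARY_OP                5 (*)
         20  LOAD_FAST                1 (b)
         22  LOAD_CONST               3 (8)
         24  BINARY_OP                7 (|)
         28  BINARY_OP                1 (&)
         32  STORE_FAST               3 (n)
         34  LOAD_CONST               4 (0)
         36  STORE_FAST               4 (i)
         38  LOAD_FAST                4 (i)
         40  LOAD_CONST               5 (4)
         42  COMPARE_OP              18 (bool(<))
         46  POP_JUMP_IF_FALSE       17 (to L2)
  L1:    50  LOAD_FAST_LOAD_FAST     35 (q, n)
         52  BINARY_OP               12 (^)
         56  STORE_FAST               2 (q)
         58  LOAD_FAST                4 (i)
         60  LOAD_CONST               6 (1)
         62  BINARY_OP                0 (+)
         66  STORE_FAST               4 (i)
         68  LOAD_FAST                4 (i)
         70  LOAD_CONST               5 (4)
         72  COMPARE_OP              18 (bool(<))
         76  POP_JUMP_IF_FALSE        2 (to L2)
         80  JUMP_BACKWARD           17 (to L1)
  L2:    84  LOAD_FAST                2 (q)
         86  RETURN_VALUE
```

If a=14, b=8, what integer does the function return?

LOAD_CONST → push 2. Stack: [2]
LOAD_FAST b → push 8. Stack: [2, 8]
BINARY_OP | → 2 | 8 = 10. Stack: [10]
STORE_FAST q → q=10. Stack: []
LOAD_CONST → push 9. Stack: [9]
LOAD_FAST b → push 8. Stack: [9, 8]
BINARY_OP * → 9 * 8 = 72. Stack: [72]
LOAD_FAST b → push 8. Stack: [72, 8]
LOAD_CONST → push 8. Stack: [72, 8, 8]
BINARY_OP | → 8 | 8 = 8. Stack: [72, 8]
BINARY_OP & → 72 & 8 = 8. Stack: [8]
STORE_FAST n → n=8. Stack: []
LOAD_CONST → push 0. Stack: [0]
STORE_FAST i → i=0. Stack: []
LOAD_FAST i → push 0. Stack: [0]
LOAD_CONST → push 4. Stack: [0, 4]
COMPARE_OP bool(<) → 0 vs 4 = True. Stack: [True]
POP_JUMP_IF_FALSE → pop True; no jump. Stack: []
LOAD_FAST_LOAD_FAST q,n → push 10,8. Stack: [10, 8]
BINARY_OP ^ → 10 ^ 8 = 2. Stack: [2]
STORE_FAST q → q=2. Stack: []
LOAD_FAST i → push 0. Stack: [0]
LOAD_CONST → push 1. Stack: [0, 1]
BINARY_OP + → 0 + 1 = 1. Stack: [1]
STORE_FAST i → i=1. Stack: []
LOAD_FAST i → push 1. Stack: [1]
LOAD_CONST → push 4. Stack: [1, 4]
COMPARE_OP bool(<) → 1 vs 4 = True. Stack: [True]
POP_JUMP_IF_FALSE → pop True; no jump. Stack: []
LOAD_FAST_LOAD_FAST q,n → push 2,8. Stack: [2, 8]
BINARY_OP ^ → 2 ^ 8 = 10. Stack: [10]
STORE_FAST q → q=10. Stack: []
LOAD_FAST i → push 1. Stack: [1]
LOAD_CONST → push 1. Stack: [1, 1]
BINARY_OP + → 1 + 1 = 2. Stack: [2]
STORE_FAST i → i=2. Stack: []
LOAD_FAST i → push 2. Stack: [2]
LOAD_CONST → push 4. Stack: [2, 4]
COMPARE_OP bool(<) → 2 vs 4 = True. Stack: [True]
POP_JUMP_IF_FALSE → pop True; no jump. Stack: []
LOAD_FAST_LOAD_FAST q,n → push 10,8. Stack: [10, 8]
BINARY_OP ^ → 10 ^ 8 = 2. Stack: [2]
STORE_FAST q → q=2. Stack: []
LOAD_FAST i → push 2. Stack: [2]
LOAD_CONST → push 1. Stack: [2, 1]
BINARY_OP + → 2 + 1 = 3. Stack: [3]
STORE_FAST i → i=3. Stack: []
LOAD_FAST i → push 3. Stack: [3]
LOAD_CONST → push 4. Stack: [3, 4]
COMPARE_OP bool(<) → 3 vs 4 = True. Stack: [True]
POP_JUMP_IF_FALSE → pop True; no jump. Stack: []
LOAD_FAST_LOAD_FAST q,n → push 2,8. Stack: [2, 8]
BINARY_OP ^ → 2 ^ 8 = 10. Stack: [10]
STORE_FAST q → q=10. Stack: []
LOAD_FAST i → push 3. Stack: [3]
LOAD_CONST → push 1. Stack: [3, 1]
BINARY_OP + → 3 + 1 = 4. Stack: [4]
STORE_FAST i → i=4. Stack: []
LOAD_FAST i → push 4. Stack: [4]
LOAD_CONST → push 4. Stack: [4, 4]
COMPARE_OP bool(<) → 4 vs 4 = False. Stack: [False]
POP_JUMP_IF_FALSE → pop False; jump. Stack: []
LOAD_FAST q → push 10. Stack: [10]
RETURN_VALUE → return 10.

10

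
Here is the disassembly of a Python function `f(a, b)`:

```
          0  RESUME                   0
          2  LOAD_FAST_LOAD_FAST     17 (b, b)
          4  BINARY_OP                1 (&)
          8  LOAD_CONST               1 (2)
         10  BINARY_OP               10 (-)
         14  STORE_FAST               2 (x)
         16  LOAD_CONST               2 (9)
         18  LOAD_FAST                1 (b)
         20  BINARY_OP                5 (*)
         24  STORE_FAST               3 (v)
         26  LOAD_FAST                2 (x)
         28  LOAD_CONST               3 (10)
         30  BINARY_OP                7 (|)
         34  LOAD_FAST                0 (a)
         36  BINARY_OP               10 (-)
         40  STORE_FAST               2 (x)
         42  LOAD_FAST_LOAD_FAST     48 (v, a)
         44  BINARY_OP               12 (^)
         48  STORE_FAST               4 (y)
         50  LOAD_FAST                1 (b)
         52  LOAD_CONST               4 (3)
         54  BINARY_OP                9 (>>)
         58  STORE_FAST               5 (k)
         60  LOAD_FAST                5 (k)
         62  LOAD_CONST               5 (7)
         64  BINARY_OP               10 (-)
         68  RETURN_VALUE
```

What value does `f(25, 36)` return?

-3

LOAD_FAST_LOAD_FAST b,b → push 36,36. Stack: [36, 36]
BINARY_OP & → 36 & 36 = 36. Stack: [36]
LOAD_CONST → push 2. Stack: [36, 2]
BINARY_OP - → 36 - 2 = 34. Stack: [34]
STORE_FAST x → x=34. Stack: []
LOAD_CONST → push 9. Stack: [9]
LOAD_FAST b → push 36. Stack: [9, 36]
BINARY_OP * → 9 * 36 = 324. Stack: [324]
STORE_FAST v → v=324. Stack: []
LOAD_FAST x → push 34. Stack: [34]
LOAD_CONST → push 10. Stack: [34, 10]
BINARY_OP | → 34 | 10 = 42. Stack: [42]
LOAD_FAST a → push 25. Stack: [42, 25]
BINARY_OP - → 42 - 25 = 17. Stack: [17]
STORE_FAST x → x=17. Stack: []
LOAD_FAST_LOAD_FAST v,a → push 324,25. Stack: [324, 25]
BINARY_OP ^ → 324 ^ 25 = 349. Stack: [349]
STORE_FAST y → y=349. Stack: []
LOAD_FAST b → push 36. Stack: [36]
LOAD_CONST → push 3. Stack: [36, 3]
BINARY_OP >> → 36 >> 3 = 4. Stack: [4]
STORE_FAST k → k=4. Stack: []
LOAD_FAST k → push 4. Stack: [4]
LOAD_CONST → push 7. Stack: [4, 7]
BINARY_OP - → 4 - 7 = -3. Stack: [-3]
RETURN_VALUE → return -3.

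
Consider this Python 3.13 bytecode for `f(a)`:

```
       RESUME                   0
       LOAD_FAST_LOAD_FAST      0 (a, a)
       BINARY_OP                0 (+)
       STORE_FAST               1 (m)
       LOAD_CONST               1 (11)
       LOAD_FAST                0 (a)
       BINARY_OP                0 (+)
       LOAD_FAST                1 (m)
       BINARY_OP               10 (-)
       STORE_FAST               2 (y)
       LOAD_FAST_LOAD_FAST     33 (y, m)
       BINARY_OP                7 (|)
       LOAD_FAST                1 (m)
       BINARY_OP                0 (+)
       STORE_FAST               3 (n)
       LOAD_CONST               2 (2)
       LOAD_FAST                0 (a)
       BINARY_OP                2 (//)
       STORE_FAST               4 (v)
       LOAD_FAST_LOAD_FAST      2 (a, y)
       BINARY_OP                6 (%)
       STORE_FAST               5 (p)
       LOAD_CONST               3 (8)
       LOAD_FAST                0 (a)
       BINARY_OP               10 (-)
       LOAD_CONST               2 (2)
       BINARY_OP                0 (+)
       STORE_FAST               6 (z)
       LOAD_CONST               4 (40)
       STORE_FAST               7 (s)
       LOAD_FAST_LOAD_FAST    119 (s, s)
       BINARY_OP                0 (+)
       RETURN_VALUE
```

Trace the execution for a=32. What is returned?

LOAD_FAST_LOAD_FAST a,a → push 32,32. Stack: [32, 32]
BINARY_OP + → 32 + 32 = 64. Stack: [64]
STORE_FAST m → m=64. Stack: []
LOAD_CONST → push 11. Stack: [11]
LOAD_FAST a → push 32. Stack: [11, 32]
BINARY_OP + → 11 + 32 = 43. Stack: [43]
LOAD_FAST m → push 64. Stack: [43, 64]
BINARY_OP - → 43 - 64 = -21. Stack: [-21]
STORE_FAST y → y=-21. Stack: []
LOAD_FAST_LOAD_FAST y,m → push -21,64. Stack: [-21, 64]
BINARY_OP | → -21 | 64 = -21. Stack: [-21]
LOAD_FAST m → push 64. Stack: [-21, 64]
BINARY_OP + → -21 + 64 = 43. Stack: [43]
STORE_FAST n → n=43. Stack: []
LOAD_CONST → push 2. Stack: [2]
LOAD_FAST a → push 32. Stack: [2, 32]
BINARY_OP // → 2 // 32 = 0. Stack: [0]
STORE_FAST v → v=0. Stack: []
LOAD_FAST_LOAD_FAST a,y → push 32,-21. Stack: [32, -21]
BINARY_OP % → 32 % -21 = -10. Stack: [-10]
STORE_FAST p → p=-10. Stack: []
LOAD_CONST → push 8. Stack: [8]
LOAD_FAST a → push 32. Stack: [8, 32]
BINARY_OP - → 8 - 32 = -24. Stack: [-24]
LOAD_CONST → push 2. Stack: [-24, 2]
BINARY_OP + → -24 + 2 = -22. Stack: [-22]
STORE_FAST z → z=-22. Stack: []
LOAD_CONST → push 40. Stack: [40]
STORE_FAST s → s=40. Stack: []
LOAD_FAST_LOAD_FAST s,s → push 40,40. Stack: [40, 40]
BINARY_OP + → 40 + 40 = 80. Stack: [80]
RETURN_VALUE → return 80.

80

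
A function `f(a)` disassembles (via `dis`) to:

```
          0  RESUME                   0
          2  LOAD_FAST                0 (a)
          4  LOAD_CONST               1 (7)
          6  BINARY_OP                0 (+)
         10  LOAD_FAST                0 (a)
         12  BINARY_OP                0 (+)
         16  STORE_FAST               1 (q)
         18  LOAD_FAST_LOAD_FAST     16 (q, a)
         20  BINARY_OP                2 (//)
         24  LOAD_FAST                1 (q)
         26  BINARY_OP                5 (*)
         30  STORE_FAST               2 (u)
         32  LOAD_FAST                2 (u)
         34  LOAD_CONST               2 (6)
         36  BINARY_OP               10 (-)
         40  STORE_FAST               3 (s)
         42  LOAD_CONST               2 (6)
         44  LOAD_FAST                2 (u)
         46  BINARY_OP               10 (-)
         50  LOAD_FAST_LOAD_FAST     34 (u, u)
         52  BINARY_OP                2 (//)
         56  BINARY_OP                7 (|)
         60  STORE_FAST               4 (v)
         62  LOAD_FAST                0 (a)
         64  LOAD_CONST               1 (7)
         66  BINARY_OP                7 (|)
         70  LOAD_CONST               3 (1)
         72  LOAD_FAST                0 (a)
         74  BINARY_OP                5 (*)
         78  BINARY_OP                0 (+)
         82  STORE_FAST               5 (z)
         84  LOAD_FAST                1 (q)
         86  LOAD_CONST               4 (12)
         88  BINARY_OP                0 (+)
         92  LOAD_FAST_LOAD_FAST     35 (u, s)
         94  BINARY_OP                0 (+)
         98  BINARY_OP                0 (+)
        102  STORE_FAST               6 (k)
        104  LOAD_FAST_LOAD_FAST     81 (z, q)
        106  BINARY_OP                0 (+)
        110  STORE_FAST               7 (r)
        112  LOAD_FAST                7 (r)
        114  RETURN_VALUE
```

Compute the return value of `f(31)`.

131

LOAD_FAST a → push 31. Stack: [31]
LOAD_CONST → push 7. Stack: [31, 7]
BINARY_OP + → 31 + 7 = 38. Stack: [38]
LOAD_FAST a → push 31. Stack: [38, 31]
BINARY_OP + → 38 + 31 = 69. Stack: [69]
STORE_FAST q → q=69. Stack: []
LOAD_FAST_LOAD_FAST q,a → push 69,31. Stack: [69, 31]
BINARY_OP // → 69 // 31 = 2. Stack: [2]
LOAD_FAST q → push 69. Stack: [2, 69]
BINARY_OP * → 2 * 69 = 138. Stack: [138]
STORE_FAST u → u=138. Stack: []
LOAD_FAST u → push 138. Stack: [138]
LOAD_CONST → push 6. Stack: [138, 6]
BINARY_OP - → 138 - 6 = 132. Stack: [132]
STORE_FAST s → s=132. Stack: []
LOAD_CONST → push 6. Stack: [6]
LOAD_FAST u → push 138. Stack: [6, 138]
BINARY_OP - → 6 - 138 = -132. Stack: [-132]
LOAD_FAST_LOAD_FAST u,u → push 138,138. Stack: [-132, 138, 138]
BINARY_OP // → 138 // 138 = 1. Stack: [-132, 1]
BINARY_OP | → -132 | 1 = -131. Stack: [-131]
STORE_FAST v → v=-131. Stack: []
LOAD_FAST a → push 31. Stack: [31]
LOAD_CONST → push 7. Stack: [31, 7]
BINARY_OP | → 31 | 7 = 31. Stack: [31]
LOAD_CONST → push 1. Stack: [31, 1]
LOAD_FAST a → push 31. Stack: [31, 1, 31]
BINARY_OP * → 1 * 31 = 31. Stack: [31, 31]
BINARY_OP + → 31 + 31 = 62. Stack: [62]
STORE_FAST z → z=62. Stack: []
LOAD_FAST q → push 69. Stack: [69]
LOAD_CONST → push 12. Stack: [69, 12]
BINARY_OP + → 69 + 12 = 81. Stack: [81]
LOAD_FAST_LOAD_FAST u,s → push 138,132. Stack: [81, 138, 132]
BINARY_OP + → 138 + 132 = 270. Stack: [81, 270]
BINARY_OP + → 81 + 270 = 351. Stack: [351]
STORE_FAST k → k=351. Stack: []
LOAD_FAST_LOAD_FAST z,q → push 62,69. Stack: [62, 69]
BINARY_OP + → 62 + 69 = 131. Stack: [131]
STORE_FAST r → r=131. Stack: []
LOAD_FAST r → push 131. Stack: [131]
RETURN_VALUE → return 131.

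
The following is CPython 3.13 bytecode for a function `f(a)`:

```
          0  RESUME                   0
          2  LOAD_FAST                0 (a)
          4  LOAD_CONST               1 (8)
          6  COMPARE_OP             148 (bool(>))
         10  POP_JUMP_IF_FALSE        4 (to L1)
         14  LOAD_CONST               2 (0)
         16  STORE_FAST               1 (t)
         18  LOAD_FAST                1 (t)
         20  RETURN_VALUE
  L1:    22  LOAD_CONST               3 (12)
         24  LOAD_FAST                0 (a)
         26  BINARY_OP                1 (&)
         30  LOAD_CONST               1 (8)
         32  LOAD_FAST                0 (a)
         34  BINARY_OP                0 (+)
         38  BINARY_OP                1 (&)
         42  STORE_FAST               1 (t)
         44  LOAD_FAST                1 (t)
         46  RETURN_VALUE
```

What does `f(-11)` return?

LOAD_FAST a → push -11. Stack: [-11]
LOAD_CONST → push 8. Stack: [-11, 8]
COMPARE_OP bool(>) → -11 vs 8 = False. Stack: [False]
POP_JUMP_IF_FALSE → pop False; jump. Stack: []
LOAD_CONST → push 12. Stack: [12]
LOAD_FAST a → push -11. Stack: [12, -11]
BINARY_OP & → 12 & -11 = 4. Stack: [4]
LOAD_CONST → push 8. Stack: [4, 8]
LOAD_FAST a → push -11. Stack: [4, 8, -11]
BINARY_OP + → 8 + -11 = -3. Stack: [4, -3]
BINARY_OP & → 4 & -3 = 4. Stack: [4]
STORE_FAST t → t=4. Stack: []
LOAD_FAST t → push 4. Stack: [4]
RETURN_VALUE → return 4.

4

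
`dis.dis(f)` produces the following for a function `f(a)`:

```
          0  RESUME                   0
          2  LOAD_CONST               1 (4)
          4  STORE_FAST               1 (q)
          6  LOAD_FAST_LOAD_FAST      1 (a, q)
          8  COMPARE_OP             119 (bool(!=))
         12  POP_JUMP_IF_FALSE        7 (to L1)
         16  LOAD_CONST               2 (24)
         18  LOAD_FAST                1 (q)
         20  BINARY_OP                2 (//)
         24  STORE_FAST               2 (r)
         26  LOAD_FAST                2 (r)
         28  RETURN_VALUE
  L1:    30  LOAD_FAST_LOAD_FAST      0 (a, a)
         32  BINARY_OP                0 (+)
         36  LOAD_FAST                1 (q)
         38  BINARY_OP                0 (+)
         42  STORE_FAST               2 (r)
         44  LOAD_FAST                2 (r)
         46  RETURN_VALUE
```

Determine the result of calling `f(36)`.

LOAD_CONST → push 4. Stack: [4]
STORE_FAST q → q=4. Stack: []
LOAD_FAST_LOAD_FAST a,q → push 36,4. Stack: [36, 4]
COMPARE_OP bool(!=) → 36 vs 4 = True. Stack: [True]
POP_JUMP_IF_FALSE → pop True; no jump. Stack: []
LOAD_CONST → push 24. Stack: [24]
LOAD_FAST q → push 4. Stack: [24, 4]
BINARY_OP // → 24 // 4 = 6. Stack: [6]
STORE_FAST r → r=6. Stack: []
LOAD_FAST r → push 6. Stack: [6]
RETURN_VALUE → return 6.

6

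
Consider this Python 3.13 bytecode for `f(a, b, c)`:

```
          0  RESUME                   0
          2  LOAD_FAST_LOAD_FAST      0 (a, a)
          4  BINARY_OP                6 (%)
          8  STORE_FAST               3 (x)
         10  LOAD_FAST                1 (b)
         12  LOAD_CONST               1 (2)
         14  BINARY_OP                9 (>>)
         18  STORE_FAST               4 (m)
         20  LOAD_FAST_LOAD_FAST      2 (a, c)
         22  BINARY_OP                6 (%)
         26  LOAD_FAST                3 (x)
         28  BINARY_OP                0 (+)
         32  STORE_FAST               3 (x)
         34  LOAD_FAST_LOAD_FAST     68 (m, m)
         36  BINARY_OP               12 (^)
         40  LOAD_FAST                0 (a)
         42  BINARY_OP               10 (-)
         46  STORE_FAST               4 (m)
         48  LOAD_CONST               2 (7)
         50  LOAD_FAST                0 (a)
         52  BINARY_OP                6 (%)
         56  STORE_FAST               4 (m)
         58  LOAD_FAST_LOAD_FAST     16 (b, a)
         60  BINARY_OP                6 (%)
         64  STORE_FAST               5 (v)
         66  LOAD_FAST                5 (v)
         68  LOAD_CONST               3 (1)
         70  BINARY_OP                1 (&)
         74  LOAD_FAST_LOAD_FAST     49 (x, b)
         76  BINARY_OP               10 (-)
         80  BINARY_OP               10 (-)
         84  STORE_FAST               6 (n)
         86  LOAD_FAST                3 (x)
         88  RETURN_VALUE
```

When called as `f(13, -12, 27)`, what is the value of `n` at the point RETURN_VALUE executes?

-24

LOAD_FAST_LOAD_FAST a,a → push 13,13. Stack: [13, 13]
BINARY_OP % → 13 % 13 = 0. Stack: [0]
STORE_FAST x → x=0. Stack: []
LOAD_FAST b → push -12. Stack: [-12]
LOAD_CONST → push 2. Stack: [-12, 2]
BINARY_OP >> → -12 >> 2 = -3. Stack: [-3]
STORE_FAST m → m=-3. Stack: []
LOAD_FAST_LOAD_FAST a,c → push 13,27. Stack: [13, 27]
BINARY_OP % → 13 % 27 = 13. Stack: [13]
LOAD_FAST x → push 0. Stack: [13, 0]
BINARY_OP + → 13 + 0 = 13. Stack: [13]
STORE_FAST x → x=13. Stack: []
LOAD_FAST_LOAD_FAST m,m → push -3,-3. Stack: [-3, -3]
BINARY_OP ^ → -3 ^ -3 = 0. Stack: [0]
LOAD_FAST a → push 13. Stack: [0, 13]
BINARY_OP - → 0 - 13 = -13. Stack: [-13]
STORE_FAST m → m=-13. Stack: []
LOAD_CONST → push 7. Stack: [7]
LOAD_FAST a → push 13. Stack: [7, 13]
BINARY_OP % → 7 % 13 = 7. Stack: [7]
STORE_FAST m → m=7. Stack: []
LOAD_FAST_LOAD_FAST b,a → push -12,13. Stack: [-12, 13]
BINARY_OP % → -12 % 13 = 1. Stack: [1]
STORE_FAST v → v=1. Stack: []
LOAD_FAST v → push 1. Stack: [1]
LOAD_CONST → push 1. Stack: [1, 1]
BINARY_OP & → 1 & 1 = 1. Stack: [1]
LOAD_FAST_LOAD_FAST x,b → push 13,-12. Stack: [1, 13, -12]
BINARY_OP - → 13 - -12 = 25. Stack: [1, 25]
BINARY_OP - → 1 - 25 = -24. Stack: [-24]
STORE_FAST n → n=-24. Stack: []
LOAD_FAST x → push 13. Stack: [13]
RETURN_VALUE → return 13.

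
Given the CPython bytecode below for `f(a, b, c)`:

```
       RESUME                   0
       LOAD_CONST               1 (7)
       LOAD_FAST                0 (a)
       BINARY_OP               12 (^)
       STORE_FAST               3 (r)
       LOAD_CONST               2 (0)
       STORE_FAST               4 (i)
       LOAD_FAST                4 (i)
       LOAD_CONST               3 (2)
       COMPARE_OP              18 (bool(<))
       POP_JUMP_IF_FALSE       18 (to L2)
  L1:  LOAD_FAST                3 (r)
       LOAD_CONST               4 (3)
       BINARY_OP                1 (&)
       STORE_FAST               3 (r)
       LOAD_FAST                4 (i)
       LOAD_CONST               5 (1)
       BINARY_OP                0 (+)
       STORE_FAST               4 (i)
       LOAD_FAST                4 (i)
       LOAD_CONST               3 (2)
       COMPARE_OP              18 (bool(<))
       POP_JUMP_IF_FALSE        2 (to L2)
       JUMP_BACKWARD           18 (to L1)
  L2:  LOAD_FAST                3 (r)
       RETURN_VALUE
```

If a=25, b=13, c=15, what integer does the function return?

2

LOAD_CONST → push 7. Stack: [7]
LOAD_FAST a → push 25. Stack: [7, 25]
BINARY_OP ^ → 7 ^ 25 = 30. Stack: [30]
STORE_FAST r → r=30. Stack: []
LOAD_CONST → push 0. Stack: [0]
STORE_FAST i → i=0. Stack: []
LOAD_FAST i → push 0. Stack: [0]
LOAD_CONST → push 2. Stack: [0, 2]
COMPARE_OP bool(<) → 0 vs 2 = True. Stack: [True]
POP_JUMP_IF_FALSE → pop True; no jump. Stack: []
LOAD_FAST r → push 30. Stack: [30]
LOAD_CONST → push 3. Stack: [30, 3]
BINARY_OP & → 30 & 3 = 2. Stack: [2]
STORE_FAST r → r=2. Stack: []
LOAD_FAST i → push 0. Stack: [0]
LOAD_CONST → push 1. Stack: [0, 1]
BINARY_OP + → 0 + 1 = 1. Stack: [1]
STORE_FAST i → i=1. Stack: []
LOAD_FAST i → push 1. Stack: [1]
LOAD_CONST → push 2. Stack: [1, 2]
COMPARE_OP bool(<) → 1 vs 2 = True. Stack: [True]
POP_JUMP_IF_FALSE → pop True; no jump. Stack: []
LOAD_FAST r → push 2. Stack: [2]
LOAD_CONST → push 3. Stack: [2, 3]
BINARY_OP & → 2 & 3 = 2. Stack: [2]
STORE_FAST r → r=2. Stack: []
LOAD_FAST i → push 1. Stack: [1]
LOAD_CONST → push 1. Stack: [1, 1]
BINARY_OP + → 1 + 1 = 2. Stack: [2]
STORE_FAST i → i=2. Stack: []
LOAD_FAST i → push 2. Stack: [2]
LOAD_CONST → push 2. Stack: [2, 2]
COMPARE_OP bool(<) → 2 vs 2 = False. Stack: [False]
POP_JUMP_IF_FALSE → pop False; jump. Stack: []
LOAD_FAST r → push 2. Stack: [2]
RETURN_VALUE → return 2.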